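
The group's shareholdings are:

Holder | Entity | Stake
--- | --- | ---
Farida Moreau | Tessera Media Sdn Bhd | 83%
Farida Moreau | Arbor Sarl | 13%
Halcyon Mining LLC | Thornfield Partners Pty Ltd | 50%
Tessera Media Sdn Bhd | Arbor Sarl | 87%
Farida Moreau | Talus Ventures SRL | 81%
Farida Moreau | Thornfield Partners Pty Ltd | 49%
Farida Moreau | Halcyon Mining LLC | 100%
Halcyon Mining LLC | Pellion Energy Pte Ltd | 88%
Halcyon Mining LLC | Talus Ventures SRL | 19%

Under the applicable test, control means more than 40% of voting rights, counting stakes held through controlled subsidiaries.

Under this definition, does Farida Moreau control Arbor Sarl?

Farida holds 83% of Tessera, so Farida controls Tessera.
Farida and Tessera together hold 13% + 87% = 100% of Arbor, so Farida controls Arbor.

Yes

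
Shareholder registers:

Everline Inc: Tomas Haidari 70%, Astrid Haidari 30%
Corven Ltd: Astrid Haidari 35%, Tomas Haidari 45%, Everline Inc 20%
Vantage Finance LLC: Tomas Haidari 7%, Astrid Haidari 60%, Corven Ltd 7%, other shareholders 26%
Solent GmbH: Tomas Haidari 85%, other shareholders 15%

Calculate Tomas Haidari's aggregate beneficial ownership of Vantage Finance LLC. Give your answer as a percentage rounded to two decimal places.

Tomas reaches Vantage along 3 paths.
Direct stake: 7% = 7%.
Via Corven: 45% × 7% = 3.15%.
Via Everline → Corven: 70% × 20% × 7% = 0.98%.
Total: 7% + 3.15% + 0.98% = 11.13%.

11.13%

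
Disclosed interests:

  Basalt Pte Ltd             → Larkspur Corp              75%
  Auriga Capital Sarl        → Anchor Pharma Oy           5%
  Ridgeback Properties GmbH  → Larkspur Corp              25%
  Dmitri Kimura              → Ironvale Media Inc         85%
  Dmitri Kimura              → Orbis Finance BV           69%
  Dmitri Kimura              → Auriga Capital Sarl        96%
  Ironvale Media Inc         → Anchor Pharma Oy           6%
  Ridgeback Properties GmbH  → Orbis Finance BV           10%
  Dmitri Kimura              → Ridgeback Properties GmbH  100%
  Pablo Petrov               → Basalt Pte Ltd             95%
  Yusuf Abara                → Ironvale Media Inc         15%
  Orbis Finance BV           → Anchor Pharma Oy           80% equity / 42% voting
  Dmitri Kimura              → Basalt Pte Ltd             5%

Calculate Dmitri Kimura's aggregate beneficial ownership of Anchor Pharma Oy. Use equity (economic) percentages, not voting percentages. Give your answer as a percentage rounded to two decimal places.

73.10%

Dmitri reaches Anchor along 4 paths.
Via Ridgeback → Orbis: 100% × 10% × 80% = 8%.
Via Orbis: 69% × 80% = 55.2%.
Via Auriga: 96% × 5% = 4.8%.
Via Ironvale: 85% × 6% = 5.1%.
Total: 8% + 55.2% + 4.8% + 5.1% = 73.1%.
Rounded: 73.10%.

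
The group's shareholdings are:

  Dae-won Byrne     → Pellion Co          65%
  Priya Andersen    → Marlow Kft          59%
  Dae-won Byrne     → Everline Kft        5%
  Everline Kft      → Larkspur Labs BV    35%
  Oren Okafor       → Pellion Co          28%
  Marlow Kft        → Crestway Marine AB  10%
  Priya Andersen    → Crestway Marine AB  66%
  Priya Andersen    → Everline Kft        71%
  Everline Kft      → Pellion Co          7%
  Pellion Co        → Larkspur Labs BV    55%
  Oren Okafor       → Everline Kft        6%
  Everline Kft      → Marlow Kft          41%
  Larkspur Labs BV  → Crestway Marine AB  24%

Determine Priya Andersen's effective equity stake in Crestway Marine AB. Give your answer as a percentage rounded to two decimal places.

81.43%

Priya reaches Crestway along 5 paths.
Via Everline → Marlow: 71% × 41% × 10% = 2.911%.
Via Marlow: 59% × 10% = 5.9%.
Via Everline → Pellion → Larkspur: 71% × 7% × 55% × 24% = 0.65604%.
Via Everline → Larkspur: 71% × 35% × 24% = 5.964%.
Direct stake: 66% = 66%.
Total: 2.911% + 5.9% + 0.65604% + 5.964% + 66% = 81.43104%.
Rounded: 81.43%.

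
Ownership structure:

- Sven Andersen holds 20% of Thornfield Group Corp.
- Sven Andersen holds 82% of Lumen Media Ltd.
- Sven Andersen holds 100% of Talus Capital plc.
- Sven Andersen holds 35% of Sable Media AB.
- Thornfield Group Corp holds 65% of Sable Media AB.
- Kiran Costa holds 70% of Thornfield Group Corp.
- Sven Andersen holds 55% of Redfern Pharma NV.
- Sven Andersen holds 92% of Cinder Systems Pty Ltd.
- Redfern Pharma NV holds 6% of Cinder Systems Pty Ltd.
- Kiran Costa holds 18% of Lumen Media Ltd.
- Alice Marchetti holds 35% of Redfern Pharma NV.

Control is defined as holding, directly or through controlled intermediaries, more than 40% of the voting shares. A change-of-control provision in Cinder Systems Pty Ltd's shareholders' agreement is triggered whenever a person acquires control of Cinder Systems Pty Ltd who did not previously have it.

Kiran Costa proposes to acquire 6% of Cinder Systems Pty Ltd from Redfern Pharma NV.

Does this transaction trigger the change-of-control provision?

The purchase adds only to Kiran's holdings (Redfern's stake shrinks), so Kiran is the only person who could newly come to control Cinder.
Kiran holds 70% of Thornfield, so Kiran controls Thornfield.
Thornfield holds 65% of Sable, so Kiran controls Sable.
Neither Kiran nor any entity Kiran controls holds any voting interest in Cinder.
So before the transaction, Kiran does not control Cinder.
After the purchase, Kiran holds 6% of Cinder directly, and Redfern's stake falls to 0%.
After the transaction, Kiran's side holds 6% of Cinder, not > 40%, so Kiran still does not control Cinder.
No new person acquires control, so the clause is not triggered.

No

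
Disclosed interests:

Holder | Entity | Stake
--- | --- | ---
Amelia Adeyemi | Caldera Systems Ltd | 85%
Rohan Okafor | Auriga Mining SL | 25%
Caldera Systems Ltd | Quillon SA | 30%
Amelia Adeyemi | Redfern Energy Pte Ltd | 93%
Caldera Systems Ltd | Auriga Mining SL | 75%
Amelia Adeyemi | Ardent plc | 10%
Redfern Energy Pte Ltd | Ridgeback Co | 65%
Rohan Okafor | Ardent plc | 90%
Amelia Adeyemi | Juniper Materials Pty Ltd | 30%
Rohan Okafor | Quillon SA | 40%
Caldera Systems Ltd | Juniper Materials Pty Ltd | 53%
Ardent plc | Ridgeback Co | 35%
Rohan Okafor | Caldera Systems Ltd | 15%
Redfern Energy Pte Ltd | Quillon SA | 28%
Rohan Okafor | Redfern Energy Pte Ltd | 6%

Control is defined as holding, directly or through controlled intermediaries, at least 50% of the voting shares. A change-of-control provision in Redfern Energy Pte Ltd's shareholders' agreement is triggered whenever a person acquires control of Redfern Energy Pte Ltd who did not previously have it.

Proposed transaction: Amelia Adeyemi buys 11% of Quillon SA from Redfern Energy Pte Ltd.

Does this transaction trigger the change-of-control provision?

No

The purchase adds only to Amelia's holdings (Redfern's stake shrinks), so Amelia is the only person who could newly come to control Redfern.
Amelia holds 93% of Redfern, so Amelia controls Redfern.
So Amelia already controls Redfern before the transaction.
After the purchase, Amelia holds 11% of Quillon directly, and Redfern's stake falls to 17%.
Amelia controlled Redfern already, so this is not a new person acquiring control; every other person's position is unchanged or reduced.
No new person acquires control, so the clause is not triggered.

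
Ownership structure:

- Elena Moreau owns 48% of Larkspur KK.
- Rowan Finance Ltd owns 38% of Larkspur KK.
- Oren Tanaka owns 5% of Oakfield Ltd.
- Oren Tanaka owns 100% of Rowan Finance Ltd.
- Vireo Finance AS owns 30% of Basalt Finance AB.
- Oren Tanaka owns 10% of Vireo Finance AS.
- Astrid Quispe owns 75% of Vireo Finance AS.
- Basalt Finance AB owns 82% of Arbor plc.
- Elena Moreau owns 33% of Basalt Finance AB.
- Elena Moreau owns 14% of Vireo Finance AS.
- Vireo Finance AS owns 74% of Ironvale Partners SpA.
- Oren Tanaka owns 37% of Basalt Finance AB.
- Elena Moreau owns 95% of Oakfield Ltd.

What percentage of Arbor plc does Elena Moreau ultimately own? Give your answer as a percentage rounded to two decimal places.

30.50%

Elena reaches Arbor along 2 paths.
Via Basalt: 33% × 82% = 27.06%.
Via Vireo → Basalt: 14% × 30% × 82% = 3.444%.
Total: 27.06% + 3.444% = 30.504%.
Rounded: 30.50%.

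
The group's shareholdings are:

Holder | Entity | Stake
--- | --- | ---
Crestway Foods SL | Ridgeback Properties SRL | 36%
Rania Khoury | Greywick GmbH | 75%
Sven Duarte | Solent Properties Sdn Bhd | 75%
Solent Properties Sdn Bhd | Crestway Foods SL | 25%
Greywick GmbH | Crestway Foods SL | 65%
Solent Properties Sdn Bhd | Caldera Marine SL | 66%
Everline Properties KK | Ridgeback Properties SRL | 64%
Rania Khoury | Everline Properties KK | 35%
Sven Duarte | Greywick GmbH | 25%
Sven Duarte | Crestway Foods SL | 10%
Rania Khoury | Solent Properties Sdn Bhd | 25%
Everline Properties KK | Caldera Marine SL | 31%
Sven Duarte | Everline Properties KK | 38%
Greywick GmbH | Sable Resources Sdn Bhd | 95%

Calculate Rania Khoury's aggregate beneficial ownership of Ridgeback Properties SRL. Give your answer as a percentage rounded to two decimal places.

42.20%

Rania reaches Ridgeback along 3 paths.
Via Greywick → Crestway: 75% × 65% × 36% = 17.55%.
Via Solent → Crestway: 25% × 25% × 36% = 2.25%.
Via Everline: 35% × 64% = 22.4%.
Total: 17.55% + 2.25% + 22.4% = 42.2%.
Rounded: 42.20%.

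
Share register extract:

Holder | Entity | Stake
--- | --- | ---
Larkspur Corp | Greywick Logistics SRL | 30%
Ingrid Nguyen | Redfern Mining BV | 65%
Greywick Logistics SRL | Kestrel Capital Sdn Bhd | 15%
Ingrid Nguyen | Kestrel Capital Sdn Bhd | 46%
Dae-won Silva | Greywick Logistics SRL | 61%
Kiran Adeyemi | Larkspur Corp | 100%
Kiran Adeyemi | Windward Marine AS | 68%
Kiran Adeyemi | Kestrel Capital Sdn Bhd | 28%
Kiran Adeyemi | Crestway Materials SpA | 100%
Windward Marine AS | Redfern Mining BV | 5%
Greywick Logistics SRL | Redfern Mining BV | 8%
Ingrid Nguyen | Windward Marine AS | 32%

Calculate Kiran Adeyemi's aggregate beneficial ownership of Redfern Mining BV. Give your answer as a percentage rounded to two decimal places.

5.80%

Kiran reaches Redfern along 2 paths.
Via Windward: 68% × 5% = 3.4%.
Via Larkspur → Greywick: 100% × 30% × 8% = 2.4%.
Total: 3.4% + 2.4% = 5.8%.
Rounded: 5.80%.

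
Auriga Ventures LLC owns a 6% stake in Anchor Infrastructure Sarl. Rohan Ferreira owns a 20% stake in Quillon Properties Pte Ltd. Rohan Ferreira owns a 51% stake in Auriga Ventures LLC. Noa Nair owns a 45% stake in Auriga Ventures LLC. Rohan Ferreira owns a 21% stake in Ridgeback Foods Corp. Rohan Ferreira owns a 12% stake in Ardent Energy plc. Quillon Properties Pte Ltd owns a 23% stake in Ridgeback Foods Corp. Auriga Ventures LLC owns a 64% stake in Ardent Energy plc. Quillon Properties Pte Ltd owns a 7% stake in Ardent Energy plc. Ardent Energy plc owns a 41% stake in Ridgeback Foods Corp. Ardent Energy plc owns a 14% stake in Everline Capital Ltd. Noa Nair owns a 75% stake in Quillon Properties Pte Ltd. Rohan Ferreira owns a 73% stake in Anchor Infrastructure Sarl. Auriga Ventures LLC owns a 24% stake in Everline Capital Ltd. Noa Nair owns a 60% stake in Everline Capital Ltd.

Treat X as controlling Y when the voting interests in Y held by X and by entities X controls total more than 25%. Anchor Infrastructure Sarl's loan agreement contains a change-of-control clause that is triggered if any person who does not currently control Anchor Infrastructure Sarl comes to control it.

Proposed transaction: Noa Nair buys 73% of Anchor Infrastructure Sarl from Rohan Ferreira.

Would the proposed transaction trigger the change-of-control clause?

Yes

The purchase adds only to Noa's holdings (Rohan's stake shrinks), so Noa is the only person who could newly come to control Anchor.
Noa holds 45% of Auriga, so Noa controls Auriga.
Noa holds 75% of Quillon, so Noa controls Quillon.
Quillon and Auriga together hold 7% + 64% = 71% of Ardent, so Noa controls Ardent.
Auriga and Noa and Ardent together hold 24% + 60% + 14% = 98% of Everline, so Noa controls Everline.
Quillon and Ardent together hold 23% + 41% = 64% of Ridgeback, so Noa controls Ridgeback.
In Anchor, Noa's side holds only 6%, not > 25%.
So before the transaction, Noa does not control Anchor.
After the purchase, Noa holds 73% of Anchor directly, and Rohan's stake falls to 0%.
Auriga and Noa together hold 6% + 73% = 79% of Anchor, so Noa controls Anchor.
Noa did not control Anchor before and does after, so the clause is triggered.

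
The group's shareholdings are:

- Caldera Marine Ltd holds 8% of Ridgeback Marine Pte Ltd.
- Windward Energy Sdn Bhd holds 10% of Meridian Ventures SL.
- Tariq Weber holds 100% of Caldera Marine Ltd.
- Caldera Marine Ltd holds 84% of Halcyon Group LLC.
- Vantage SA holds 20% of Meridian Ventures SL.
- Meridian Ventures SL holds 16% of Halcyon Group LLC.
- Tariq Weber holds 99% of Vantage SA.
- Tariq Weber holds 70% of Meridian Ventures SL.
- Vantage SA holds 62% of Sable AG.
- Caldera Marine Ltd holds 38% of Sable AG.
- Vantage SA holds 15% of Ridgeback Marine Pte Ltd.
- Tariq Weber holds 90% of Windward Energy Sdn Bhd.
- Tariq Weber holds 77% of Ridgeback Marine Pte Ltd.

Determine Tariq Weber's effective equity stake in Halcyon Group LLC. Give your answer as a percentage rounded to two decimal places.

Tariq reaches Halcyon along 4 paths.
Via Windward → Meridian: 90% × 10% × 16% = 1.44%.
Via Vantage → Meridian: 99% × 20% × 16% = 3.168%.
Via Meridian: 70% × 16% = 11.2%.
Via Caldera: 100% × 84% = 84%.
Total: 1.44% + 3.168% + 11.2% + 84% = 99.808%.
Rounded: 99.81%.

99.81%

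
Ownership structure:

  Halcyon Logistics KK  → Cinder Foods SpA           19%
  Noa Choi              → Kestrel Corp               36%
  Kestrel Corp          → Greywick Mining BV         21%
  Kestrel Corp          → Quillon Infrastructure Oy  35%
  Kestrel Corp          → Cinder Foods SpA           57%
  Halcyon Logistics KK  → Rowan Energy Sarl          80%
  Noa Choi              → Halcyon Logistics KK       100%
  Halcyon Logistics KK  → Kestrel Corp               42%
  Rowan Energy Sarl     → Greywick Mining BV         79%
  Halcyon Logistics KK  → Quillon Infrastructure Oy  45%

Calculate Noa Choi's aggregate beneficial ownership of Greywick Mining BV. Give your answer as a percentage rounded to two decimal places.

Noa reaches Greywick along 3 paths.
Via Halcyon → Kestrel: 100% × 42% × 21% = 8.82%.
Via Kestrel: 36% × 21% = 7.56%.
Via Halcyon → Rowan: 100% × 80% × 79% = 63.2%.
Total: 8.82% + 7.56% + 63.2% = 79.58%.

79.58%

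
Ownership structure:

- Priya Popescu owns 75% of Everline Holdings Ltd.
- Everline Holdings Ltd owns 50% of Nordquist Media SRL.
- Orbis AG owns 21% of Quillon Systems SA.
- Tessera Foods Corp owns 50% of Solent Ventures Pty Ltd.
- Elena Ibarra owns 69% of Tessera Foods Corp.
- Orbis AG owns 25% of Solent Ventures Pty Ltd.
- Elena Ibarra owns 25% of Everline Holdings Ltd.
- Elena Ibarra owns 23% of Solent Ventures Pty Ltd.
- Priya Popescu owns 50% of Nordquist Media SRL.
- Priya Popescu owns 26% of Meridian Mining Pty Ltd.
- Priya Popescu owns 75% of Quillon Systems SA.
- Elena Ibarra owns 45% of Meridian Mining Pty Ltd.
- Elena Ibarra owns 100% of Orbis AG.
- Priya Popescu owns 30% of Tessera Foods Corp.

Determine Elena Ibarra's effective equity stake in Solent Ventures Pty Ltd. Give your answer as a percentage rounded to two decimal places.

82.50%

Elena reaches Solent along 3 paths.
Via Tessera: 69% × 50% = 34.5%.
Via Orbis: 100% × 25% = 25%.
Direct stake: 23% = 23%.
Total: 34.5% + 25% + 23% = 82.5%.
Rounded: 82.50%.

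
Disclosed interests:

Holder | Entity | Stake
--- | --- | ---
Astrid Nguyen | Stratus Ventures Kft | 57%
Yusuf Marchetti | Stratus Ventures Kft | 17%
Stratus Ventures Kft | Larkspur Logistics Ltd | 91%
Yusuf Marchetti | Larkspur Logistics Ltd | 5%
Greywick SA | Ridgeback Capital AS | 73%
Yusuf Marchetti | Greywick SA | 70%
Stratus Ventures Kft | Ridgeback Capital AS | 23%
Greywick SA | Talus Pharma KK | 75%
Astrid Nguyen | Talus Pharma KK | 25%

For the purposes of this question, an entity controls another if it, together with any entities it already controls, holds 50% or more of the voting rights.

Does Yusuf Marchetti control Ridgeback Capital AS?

Yes

Yusuf holds 70% of Greywick, so Yusuf controls Greywick.
Greywick holds 73% of Ridgeback, so Yusuf controls Ridgeback.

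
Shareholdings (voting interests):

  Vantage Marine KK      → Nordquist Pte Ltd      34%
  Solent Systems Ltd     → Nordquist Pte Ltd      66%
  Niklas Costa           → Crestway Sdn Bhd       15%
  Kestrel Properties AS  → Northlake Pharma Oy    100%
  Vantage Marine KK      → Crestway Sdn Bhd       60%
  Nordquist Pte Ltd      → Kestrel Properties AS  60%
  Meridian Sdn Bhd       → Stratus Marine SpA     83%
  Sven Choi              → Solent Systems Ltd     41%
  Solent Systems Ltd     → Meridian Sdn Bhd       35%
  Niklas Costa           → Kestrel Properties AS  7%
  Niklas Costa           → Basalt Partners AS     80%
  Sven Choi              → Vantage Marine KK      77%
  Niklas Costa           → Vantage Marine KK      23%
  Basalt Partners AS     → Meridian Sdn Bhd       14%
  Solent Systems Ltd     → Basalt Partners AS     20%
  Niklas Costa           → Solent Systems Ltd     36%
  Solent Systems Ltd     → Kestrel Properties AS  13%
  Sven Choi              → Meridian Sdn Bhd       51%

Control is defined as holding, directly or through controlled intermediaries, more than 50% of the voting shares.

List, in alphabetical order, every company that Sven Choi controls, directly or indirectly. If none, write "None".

Crestway Sdn Bhd, Meridian Sdn Bhd, Stratus Marine SpA, Vantage Marine KK

Sven holds 77% of Vantage, so Sven controls Vantage.
Vantage holds 60% of Crestway, so Sven controls Crestway.
Sven holds 51% of Meridian, so Sven controls Meridian.
Meridian holds 83% of Stratus, so Sven controls Stratus.
No other company's threshold is met.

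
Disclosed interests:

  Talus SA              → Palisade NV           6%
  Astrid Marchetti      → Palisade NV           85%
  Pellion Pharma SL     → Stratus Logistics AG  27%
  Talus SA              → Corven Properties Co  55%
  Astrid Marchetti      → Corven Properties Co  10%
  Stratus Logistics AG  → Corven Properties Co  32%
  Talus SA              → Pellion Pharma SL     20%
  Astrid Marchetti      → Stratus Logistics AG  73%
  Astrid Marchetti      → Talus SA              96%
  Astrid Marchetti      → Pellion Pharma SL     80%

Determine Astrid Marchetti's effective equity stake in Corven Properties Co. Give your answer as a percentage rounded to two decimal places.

Astrid reaches Corven along 5 paths.
Via Talus: 96% × 55% = 52.8%.
Direct stake: 10% = 10%.
Via Pellion → Stratus: 80% × 27% × 32% = 6.912%.
Via Talus → Pellion → Stratus: 96% × 20% × 27% × 32% = 1.65888%.
Via Stratus: 73% × 32% = 23.36%.
Total: 52.8% + 10% + 6.912% + 1.65888% + 23.36% = 94.73088%.
Rounded: 94.73%.

94.73%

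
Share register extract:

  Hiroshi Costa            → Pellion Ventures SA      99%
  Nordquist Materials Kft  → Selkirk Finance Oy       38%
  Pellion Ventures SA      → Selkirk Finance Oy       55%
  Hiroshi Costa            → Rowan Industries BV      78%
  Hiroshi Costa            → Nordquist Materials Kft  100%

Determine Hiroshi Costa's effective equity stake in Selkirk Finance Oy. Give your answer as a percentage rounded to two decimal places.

Hiroshi reaches Selkirk along 2 paths.
Via Nordquist: 100% × 38% = 38%.
Via Pellion: 99% × 55% = 54.45%.
Total: 38% + 54.45% = 92.45%.

92.45%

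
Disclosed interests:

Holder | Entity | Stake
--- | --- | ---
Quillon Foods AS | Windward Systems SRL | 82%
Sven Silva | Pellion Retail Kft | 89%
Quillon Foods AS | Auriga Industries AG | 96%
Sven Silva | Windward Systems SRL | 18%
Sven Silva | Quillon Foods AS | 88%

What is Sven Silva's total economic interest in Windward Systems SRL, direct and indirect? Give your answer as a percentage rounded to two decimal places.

Sven reaches Windward along 2 paths.
Direct stake: 18% = 18%.
Via Quillon: 88% × 82% = 72.16%.
Total: 18% + 72.16% = 90.16%.

90.16%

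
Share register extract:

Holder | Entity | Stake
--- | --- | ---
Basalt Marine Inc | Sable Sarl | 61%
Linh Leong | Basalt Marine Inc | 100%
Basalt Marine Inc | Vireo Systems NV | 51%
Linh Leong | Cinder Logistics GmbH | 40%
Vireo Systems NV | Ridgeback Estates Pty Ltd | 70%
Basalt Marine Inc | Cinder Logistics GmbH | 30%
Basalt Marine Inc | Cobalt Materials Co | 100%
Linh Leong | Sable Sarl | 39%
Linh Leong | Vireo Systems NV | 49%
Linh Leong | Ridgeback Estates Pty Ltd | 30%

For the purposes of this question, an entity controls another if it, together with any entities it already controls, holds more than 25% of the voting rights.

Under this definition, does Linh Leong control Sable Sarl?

Linh holds 100% of Basalt, so Linh controls Basalt.
Basalt and Linh together hold 61% + 39% = 100% of Sable, so Linh controls Sable.

Yes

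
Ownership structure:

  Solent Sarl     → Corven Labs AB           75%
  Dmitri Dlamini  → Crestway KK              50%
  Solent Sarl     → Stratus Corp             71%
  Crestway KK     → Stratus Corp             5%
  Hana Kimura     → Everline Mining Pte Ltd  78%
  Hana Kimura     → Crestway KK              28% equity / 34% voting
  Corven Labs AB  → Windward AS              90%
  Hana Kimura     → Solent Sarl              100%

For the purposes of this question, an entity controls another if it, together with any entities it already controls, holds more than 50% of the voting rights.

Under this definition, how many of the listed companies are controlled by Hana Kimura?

5

Hana holds 100% of Solent, so Hana controls Solent.
Solent holds 71% of Stratus, so Hana controls Stratus.
Solent holds 75% of Corven, so Hana controls Corven.
Corven holds 90% of Windward, so Hana controls Windward.
Hana holds 78% of Everline, so Hana controls Everline.
No other company's threshold is met.
Hana controls 5 companies.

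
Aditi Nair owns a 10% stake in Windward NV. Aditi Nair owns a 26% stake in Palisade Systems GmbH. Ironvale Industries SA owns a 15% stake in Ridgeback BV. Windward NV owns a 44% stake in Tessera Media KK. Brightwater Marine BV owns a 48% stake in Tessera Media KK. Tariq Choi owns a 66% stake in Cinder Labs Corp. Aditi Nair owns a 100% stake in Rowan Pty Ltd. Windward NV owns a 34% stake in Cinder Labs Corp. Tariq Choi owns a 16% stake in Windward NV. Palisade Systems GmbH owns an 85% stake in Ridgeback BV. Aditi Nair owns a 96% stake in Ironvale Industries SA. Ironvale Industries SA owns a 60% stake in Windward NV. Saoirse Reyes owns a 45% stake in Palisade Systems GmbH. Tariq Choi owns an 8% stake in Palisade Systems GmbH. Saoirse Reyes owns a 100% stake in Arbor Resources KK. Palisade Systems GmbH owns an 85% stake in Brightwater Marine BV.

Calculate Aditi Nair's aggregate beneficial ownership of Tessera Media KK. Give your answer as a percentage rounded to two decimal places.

40.35%

Aditi reaches Tessera along 3 paths.
Via Ironvale → Windward: 96% × 60% × 44% = 25.344%.
Via Windward: 10% × 44% = 4.4%.
Via Palisade → Brightwater: 26% × 85% × 48% = 10.608%.
Total: 25.344% + 4.4% + 10.608% = 40.352%.
Rounded: 40.35%.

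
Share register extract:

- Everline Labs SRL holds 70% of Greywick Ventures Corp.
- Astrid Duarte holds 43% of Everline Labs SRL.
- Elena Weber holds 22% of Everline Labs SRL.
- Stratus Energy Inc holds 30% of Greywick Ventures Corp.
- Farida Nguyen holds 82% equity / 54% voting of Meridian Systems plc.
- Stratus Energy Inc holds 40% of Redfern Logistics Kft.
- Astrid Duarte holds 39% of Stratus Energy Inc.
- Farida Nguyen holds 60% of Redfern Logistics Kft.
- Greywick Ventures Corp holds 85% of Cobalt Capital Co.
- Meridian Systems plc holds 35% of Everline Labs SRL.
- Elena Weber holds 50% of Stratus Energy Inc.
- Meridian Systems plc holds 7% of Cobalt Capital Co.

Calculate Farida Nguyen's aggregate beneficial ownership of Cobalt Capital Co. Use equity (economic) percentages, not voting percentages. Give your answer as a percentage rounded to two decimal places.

22.82%

Farida reaches Cobalt along 2 paths.
Via Meridian → Everline → Greywick: 82% × 35% × 70% × 85% = 17.0765%.
Via Meridian: 82% × 7% = 5.74%.
Total: 17.0765% + 5.74% = 22.8165%.
Rounded: 22.82%.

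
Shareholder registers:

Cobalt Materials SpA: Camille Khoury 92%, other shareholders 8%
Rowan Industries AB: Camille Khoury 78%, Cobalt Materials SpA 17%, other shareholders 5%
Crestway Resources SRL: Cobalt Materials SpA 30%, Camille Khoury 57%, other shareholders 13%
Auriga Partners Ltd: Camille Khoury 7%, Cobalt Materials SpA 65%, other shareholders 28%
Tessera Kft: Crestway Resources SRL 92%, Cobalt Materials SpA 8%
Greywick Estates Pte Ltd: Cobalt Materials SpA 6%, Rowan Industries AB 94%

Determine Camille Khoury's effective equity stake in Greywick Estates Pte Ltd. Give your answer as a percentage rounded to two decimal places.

93.54%

Camille reaches Greywick along 3 paths.
Via Cobalt: 92% × 6% = 5.52%.
Via Rowan: 78% × 94% = 73.32%.
Via Cobalt → Rowan: 92% × 17% × 94% = 14.7016%.
Total: 5.52% + 73.32% + 14.7016% = 93.5416%.
Rounded: 93.54%.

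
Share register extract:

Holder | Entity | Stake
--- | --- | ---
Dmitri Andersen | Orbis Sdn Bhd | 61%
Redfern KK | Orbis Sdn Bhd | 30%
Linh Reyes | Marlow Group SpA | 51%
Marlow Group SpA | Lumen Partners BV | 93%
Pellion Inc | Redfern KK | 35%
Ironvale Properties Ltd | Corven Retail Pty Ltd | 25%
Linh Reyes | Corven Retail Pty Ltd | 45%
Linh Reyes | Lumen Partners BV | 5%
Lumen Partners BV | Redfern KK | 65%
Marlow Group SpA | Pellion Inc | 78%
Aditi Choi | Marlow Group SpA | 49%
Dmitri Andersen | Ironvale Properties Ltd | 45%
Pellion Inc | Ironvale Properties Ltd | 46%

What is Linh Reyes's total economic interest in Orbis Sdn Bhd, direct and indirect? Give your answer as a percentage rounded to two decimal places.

14.40%

Linh reaches Orbis along 3 paths.
Via Lumen → Redfern: 5% × 65% × 30% = 0.975%.
Via Marlow → Lumen → Redfern: 51% × 93% × 65% × 30% = 9.24885%.
Via Marlow → Pellion → Redfern: 51% × 78% × 35% × 30% = 4.1769%.
Total: 0.975% + 9.24885% + 4.1769% = 14.40075%.
Rounded: 14.40%.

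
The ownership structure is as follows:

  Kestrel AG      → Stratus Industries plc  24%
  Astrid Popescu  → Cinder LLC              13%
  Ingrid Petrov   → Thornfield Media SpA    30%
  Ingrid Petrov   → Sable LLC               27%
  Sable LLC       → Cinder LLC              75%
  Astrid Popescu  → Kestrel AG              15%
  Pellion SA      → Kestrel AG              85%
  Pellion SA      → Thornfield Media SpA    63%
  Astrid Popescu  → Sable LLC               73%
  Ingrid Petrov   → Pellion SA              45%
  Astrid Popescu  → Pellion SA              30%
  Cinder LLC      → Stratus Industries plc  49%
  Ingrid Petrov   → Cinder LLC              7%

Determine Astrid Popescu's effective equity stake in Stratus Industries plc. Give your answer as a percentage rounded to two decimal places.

42.92%

Astrid reaches Stratus along 4 paths.
Via Cinder: 13% × 49% = 6.37%.
Via Sable → Cinder: 73% × 75% × 49% = 26.8275%.
Via Kestrel: 15% × 24% = 3.6%.
Via Pellion → Kestrel: 30% × 85% × 24% = 6.12%.
Total: 6.37% + 26.8275% + 3.6% + 6.12% = 42.9175%.
Rounded: 42.92%.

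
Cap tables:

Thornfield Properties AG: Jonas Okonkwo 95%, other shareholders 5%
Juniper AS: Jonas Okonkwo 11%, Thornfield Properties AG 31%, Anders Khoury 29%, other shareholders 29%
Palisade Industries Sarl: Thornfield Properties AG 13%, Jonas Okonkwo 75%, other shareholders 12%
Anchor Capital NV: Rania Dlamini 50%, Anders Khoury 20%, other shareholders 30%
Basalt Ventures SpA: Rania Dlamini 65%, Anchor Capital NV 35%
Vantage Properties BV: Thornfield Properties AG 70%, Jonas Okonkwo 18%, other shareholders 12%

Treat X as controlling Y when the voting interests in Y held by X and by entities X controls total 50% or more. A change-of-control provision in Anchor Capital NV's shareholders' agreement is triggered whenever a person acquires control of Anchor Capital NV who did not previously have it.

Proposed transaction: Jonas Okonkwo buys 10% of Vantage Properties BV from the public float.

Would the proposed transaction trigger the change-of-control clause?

The purchase changes only Jonas's holdings, so Jonas is the only person who could newly come to control Anchor.
Jonas holds 95% of Thornfield, so Jonas controls Thornfield.
Thornfield and Jonas together hold 13% + 75% = 88% of Palisade, so Jonas controls Palisade.
Thornfield and Jonas together hold 70% + 18% = 88% of Vantage, so Jonas controls Vantage.
Neither Jonas nor any entity Jonas controls holds any voting interest in Anchor.
So before the transaction, Jonas does not control Anchor.
After the purchase, Jonas's direct stake in Vantage rises to 18% + 10% = 28%.
Thornfield and Jonas together hold 70% + 28% = 98% of Vantage, so Jonas controls Vantage.
After the transaction, neither Jonas nor any entity Jonas controls holds a voting interest in Anchor, so Jonas still does not control it.
No new person acquires control, so the clause is not triggered.

No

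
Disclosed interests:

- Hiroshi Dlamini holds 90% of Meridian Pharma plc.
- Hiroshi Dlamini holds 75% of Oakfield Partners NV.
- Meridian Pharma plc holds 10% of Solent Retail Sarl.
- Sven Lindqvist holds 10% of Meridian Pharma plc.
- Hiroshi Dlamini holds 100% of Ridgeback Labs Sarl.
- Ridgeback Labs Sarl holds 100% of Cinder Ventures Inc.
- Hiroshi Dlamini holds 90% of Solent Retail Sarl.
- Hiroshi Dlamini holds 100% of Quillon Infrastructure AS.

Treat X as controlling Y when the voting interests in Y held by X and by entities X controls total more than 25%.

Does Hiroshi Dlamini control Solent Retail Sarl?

Hiroshi holds 90% of Meridian, so Hiroshi controls Meridian.
Hiroshi and Meridian together hold 90% + 10% = 100% of Solent, so Hiroshi controls Solent.

Yes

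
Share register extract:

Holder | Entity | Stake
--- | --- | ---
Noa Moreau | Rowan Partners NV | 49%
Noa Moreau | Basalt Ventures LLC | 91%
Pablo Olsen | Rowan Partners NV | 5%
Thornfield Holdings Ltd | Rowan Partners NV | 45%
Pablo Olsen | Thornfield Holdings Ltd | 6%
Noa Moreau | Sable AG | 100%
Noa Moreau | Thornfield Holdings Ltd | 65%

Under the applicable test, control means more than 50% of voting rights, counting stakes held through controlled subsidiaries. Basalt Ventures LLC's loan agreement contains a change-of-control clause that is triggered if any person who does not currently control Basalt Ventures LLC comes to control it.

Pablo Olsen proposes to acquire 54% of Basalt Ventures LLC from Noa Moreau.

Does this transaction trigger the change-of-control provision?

Yes

The purchase adds only to Pablo's holdings (Noa's stake shrinks), so Pablo is the only person who could newly come to control Basalt.
Pablo's largest direct stake is 6% in Thornfield, which does not meet the threshold, so Pablo controls no company.
Neither Pablo nor any entity Pablo controls holds any voting interest in Basalt.
So before the transaction, Pablo does not control Basalt.
After the purchase, Pablo holds 54% of Basalt directly, and Noa's stake falls to 37%.
Pablo holds 54% of Basalt, so Pablo controls Basalt.
Pablo did not control Basalt before and does after, so the clause is triggered.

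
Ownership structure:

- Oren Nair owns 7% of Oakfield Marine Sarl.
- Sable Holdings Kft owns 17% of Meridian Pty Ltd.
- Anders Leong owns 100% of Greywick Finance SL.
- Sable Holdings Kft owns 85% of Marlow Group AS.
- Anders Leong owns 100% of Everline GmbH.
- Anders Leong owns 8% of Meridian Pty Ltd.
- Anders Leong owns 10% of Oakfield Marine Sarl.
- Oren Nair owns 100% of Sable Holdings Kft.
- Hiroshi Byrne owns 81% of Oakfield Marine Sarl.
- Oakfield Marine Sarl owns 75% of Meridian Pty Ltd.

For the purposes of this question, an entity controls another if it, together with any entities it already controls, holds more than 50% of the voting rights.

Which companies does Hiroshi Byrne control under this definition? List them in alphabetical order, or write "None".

Meridian Pty Ltd, Oakfield Marine Sarl

Hiroshi holds 81% of Oakfield, so Hiroshi controls Oakfield.
Oakfield holds 75% of Meridian, so Hiroshi controls Meridian.
No other company's threshold is met.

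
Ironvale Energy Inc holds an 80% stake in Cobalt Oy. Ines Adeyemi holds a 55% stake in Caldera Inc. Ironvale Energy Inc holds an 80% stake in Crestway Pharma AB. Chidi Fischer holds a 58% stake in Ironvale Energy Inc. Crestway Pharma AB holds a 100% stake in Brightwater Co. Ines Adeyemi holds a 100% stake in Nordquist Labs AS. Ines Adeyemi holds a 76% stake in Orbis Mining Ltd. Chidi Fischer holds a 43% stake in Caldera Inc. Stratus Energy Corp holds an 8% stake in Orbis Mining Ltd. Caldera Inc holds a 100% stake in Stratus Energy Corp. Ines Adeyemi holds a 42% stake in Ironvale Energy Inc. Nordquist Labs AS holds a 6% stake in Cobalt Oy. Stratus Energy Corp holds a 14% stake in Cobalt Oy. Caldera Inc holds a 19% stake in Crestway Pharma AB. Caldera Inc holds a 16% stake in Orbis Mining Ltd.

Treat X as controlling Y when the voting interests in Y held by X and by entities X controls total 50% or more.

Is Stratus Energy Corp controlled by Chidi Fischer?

No

Chidi holds 58% of Ironvale, so Chidi controls Ironvale.
Ironvale holds 80% of Crestway, so Chidi controls Crestway.
Crestway holds 100% of Brightwater, so Chidi controls Brightwater.
Ironvale holds 80% of Cobalt, so Chidi controls Cobalt.
Neither Chidi nor any entity Chidi controls holds any voting interest in Stratus.
So Chidi does not control Stratus.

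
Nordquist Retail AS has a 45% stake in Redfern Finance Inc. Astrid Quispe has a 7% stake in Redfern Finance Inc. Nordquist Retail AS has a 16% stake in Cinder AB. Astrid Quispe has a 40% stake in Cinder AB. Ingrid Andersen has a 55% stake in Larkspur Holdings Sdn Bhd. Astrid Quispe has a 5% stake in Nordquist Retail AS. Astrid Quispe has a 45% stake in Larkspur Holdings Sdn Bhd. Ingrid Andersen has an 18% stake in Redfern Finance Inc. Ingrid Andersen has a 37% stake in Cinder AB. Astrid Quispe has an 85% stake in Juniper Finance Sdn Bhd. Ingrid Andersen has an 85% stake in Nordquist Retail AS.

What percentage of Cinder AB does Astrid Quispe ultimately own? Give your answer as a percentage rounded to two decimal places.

40.80%

Astrid reaches Cinder along 2 paths.
Direct stake: 40% = 40%.
Via Nordquist: 5% × 16% = 0.8%.
Total: 40% + 0.8% = 40.8%.
Rounded: 40.80%.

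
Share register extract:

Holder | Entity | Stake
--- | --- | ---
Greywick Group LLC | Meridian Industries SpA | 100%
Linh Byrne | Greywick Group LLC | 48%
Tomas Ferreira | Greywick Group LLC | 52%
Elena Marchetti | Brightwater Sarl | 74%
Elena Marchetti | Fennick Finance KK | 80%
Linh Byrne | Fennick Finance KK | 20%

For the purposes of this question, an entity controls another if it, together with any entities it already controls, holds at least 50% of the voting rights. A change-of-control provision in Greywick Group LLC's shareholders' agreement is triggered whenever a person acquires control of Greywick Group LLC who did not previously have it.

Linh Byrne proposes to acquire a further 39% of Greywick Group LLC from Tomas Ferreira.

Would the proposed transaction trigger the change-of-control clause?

The purchase adds only to Linh's holdings (Tomas's stake shrinks), so Linh is the only person who could newly come to control Greywick.
Linh's largest direct stake is 48% in Greywick, which does not meet the threshold, so Linh controls no company.
In Greywick, Linh's side holds only 48%, not ≥ 50%.
So before the transaction, Linh does not control Greywick.
After the purchase, Linh's direct stake in Greywick rises to 48% + 39% = 87%, and Tomas's stake falls to 13%.
Linh holds 87% of Greywick, so Linh controls Greywick.
Linh did not control Greywick before and does after, so the clause is triggered.

Yes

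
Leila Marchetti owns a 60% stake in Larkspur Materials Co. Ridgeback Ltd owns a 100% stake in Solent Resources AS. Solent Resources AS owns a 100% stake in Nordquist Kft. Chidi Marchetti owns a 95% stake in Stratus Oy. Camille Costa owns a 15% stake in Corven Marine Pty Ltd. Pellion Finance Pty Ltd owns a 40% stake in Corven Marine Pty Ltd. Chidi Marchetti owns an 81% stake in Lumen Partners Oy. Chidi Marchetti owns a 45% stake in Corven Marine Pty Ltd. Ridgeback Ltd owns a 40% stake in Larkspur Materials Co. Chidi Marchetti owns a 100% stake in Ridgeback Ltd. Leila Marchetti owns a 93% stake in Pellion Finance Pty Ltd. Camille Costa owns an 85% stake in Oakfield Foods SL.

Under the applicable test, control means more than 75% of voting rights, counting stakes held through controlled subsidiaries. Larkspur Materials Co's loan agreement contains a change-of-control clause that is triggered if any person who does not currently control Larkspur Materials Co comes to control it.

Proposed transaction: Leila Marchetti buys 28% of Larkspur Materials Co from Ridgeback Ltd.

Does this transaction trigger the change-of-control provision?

Yes

The purchase adds only to Leila's holdings (Ridgeback's stake shrinks), so Leila is the only person who could newly come to control Larkspur.
Leila holds 93% of Pellion, so Leila controls Pellion.
In Larkspur, Leila's side holds only 60%, not > 75%.
So before the transaction, Leila does not control Larkspur.
After the purchase, Leila's direct stake in Larkspur rises to 60% + 28% = 88%, and Ridgeback's stake falls to 12%.
Leila holds 88% of Larkspur, so Leila controls Larkspur.
Leila did not control Larkspur before and does after, so the clause is triggered.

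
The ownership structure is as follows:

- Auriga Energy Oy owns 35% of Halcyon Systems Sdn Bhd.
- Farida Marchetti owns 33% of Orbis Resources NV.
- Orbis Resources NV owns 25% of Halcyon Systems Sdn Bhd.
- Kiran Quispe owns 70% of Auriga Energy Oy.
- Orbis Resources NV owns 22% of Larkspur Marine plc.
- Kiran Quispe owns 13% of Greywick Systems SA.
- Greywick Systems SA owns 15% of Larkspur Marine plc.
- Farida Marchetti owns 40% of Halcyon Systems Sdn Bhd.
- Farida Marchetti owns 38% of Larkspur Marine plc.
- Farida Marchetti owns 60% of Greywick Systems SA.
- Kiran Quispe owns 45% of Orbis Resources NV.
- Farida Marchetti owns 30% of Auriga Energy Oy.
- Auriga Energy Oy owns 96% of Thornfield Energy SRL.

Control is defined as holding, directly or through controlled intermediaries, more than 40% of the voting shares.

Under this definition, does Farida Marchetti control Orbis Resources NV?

Farida holds 60% of Greywick, so Farida controls Greywick.
Greywick and Farida together hold 15% + 38% = 53% of Larkspur, so Farida controls Larkspur.
In Orbis, Farida's side holds only 33%, not > 40%.
So Farida does not control Orbis.

No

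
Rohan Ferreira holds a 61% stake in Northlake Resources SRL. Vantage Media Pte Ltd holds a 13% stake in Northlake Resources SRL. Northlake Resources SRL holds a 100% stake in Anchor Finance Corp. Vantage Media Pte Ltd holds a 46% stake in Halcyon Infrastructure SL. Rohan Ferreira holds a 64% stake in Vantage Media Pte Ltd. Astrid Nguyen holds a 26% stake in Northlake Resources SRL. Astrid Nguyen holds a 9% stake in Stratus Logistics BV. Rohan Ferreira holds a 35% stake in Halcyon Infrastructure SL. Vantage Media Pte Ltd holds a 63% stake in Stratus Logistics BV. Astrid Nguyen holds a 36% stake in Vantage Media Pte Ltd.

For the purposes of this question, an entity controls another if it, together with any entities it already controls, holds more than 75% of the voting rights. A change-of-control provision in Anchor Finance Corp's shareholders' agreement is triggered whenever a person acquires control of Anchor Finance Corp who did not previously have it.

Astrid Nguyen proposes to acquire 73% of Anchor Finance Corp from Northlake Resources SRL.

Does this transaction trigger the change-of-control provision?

No

The purchase adds only to Astrid's holdings (Northlake's stake shrinks), so Astrid is the only person who could newly come to control Anchor.
Astrid's largest direct stake is 36% in Vantage, which does not meet the threshold, so Astrid controls no company.
Neither Astrid nor any entity Astrid controls holds any voting interest in Anchor.
So before the transaction, Astrid does not control Anchor.
After the purchase, Astrid holds 73% of Anchor directly, and Northlake's stake falls to 27%.
After the transaction, Astrid's side holds 73% of Anchor, not > 75%, so Astrid still does not control Anchor.
No new person acquires control, so the clause is not triggered.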